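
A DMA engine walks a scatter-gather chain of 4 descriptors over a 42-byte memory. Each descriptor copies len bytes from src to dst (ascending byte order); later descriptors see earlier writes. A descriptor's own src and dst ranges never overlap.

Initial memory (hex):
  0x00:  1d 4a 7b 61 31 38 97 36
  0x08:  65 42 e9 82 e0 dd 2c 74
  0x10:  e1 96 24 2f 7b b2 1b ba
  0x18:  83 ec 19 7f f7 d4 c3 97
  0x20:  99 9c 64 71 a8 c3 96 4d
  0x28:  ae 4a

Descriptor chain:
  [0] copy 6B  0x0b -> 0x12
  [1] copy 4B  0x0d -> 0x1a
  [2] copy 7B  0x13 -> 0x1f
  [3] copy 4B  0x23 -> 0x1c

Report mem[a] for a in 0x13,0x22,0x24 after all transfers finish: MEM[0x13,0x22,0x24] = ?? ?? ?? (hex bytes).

MEM[0x13,0x22,0x24] = e0 74 83

D0: mem[0x12..0x17] <- [82 e0 dd 2c 74 e1]
D1: mem[0x1a..0x1d] <- [dd 2c 74 e1]
D2: mem[0x1f..0x25] <- [e0 dd 2c 74 e1 83 ec]
D3: mem[0x1c..0x1f] <- [e1 83 ec 96]
query mem[0x13]=0xe0, mem[0x22]=0x74, mem[0x24]=0x83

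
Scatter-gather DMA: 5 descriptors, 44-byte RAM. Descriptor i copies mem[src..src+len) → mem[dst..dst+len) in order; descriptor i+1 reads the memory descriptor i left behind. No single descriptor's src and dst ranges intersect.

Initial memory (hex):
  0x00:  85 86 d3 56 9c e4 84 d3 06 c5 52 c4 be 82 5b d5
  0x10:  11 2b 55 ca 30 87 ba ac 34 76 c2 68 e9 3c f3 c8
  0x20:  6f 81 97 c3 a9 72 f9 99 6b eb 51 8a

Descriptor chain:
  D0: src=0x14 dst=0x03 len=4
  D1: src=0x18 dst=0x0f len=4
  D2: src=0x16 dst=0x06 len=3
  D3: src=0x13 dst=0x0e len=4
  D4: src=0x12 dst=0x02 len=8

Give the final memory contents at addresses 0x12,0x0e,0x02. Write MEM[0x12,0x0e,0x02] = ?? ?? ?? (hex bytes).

MEM[0x12,0x0e,0x02] = 68 ca 68

[0] 0x14->0x03 len=4 : 30 87 ba ac
[1] 0x18->0x0f len=4 : 34 76 c2 68
[2] 0x16->0x06 len=3 : ba ac 34
[3] 0x13->0x0e len=4 : ca 30 87 ba
[4] 0x12->0x02 len=8 : 68 ca 30 87 ba ac 34 76
query mem[0x12]=0x68, mem[0x0e]=0xca, mem[0x02]=0x68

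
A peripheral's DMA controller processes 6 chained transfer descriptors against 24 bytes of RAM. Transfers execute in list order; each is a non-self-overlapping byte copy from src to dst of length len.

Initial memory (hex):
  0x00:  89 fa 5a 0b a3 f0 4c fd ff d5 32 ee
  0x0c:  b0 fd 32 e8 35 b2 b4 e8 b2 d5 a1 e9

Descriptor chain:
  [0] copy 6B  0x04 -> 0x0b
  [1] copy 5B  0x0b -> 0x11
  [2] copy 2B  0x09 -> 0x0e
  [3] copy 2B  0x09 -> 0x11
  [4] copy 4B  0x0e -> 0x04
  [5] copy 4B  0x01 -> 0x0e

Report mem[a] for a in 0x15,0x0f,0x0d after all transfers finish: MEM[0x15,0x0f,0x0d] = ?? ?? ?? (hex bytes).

[0] 0x04->0x0b len=6 : a3 f0 4c fd ff d5
[1] 0x0b->0x11 len=5 : a3 f0 4c fd ff
[2] 0x09->0x0e len=2 : d5 32
[3] 0x09->0x11 len=2 : d5 32
[4] 0x0e->0x04 len=4 : d5 32 d5 d5
[5] 0x01->0x0e len=4 : fa 5a 0b d5
query mem[0x15]=0xff, mem[0x0f]=0x5a, mem[0x0d]=0x4c

MEM[0x15,0x0f,0x0d] = ff 5a 4c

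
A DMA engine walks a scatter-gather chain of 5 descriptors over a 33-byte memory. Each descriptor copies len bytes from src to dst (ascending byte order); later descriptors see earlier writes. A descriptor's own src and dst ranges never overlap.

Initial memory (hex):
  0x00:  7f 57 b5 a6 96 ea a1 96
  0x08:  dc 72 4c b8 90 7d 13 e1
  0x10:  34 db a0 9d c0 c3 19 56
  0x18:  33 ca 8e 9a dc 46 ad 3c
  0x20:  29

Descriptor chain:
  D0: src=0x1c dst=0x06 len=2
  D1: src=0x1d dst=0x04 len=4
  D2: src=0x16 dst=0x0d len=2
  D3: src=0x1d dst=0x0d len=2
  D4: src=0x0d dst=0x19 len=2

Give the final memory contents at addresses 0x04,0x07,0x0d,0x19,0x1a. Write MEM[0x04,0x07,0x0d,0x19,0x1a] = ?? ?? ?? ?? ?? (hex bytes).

MEM[0x04,0x07,0x0d,0x19,0x1a] = 46 29 46 46 ad

#0 dst[0x06+2] := {0xdc,0x46}
#1 dst[0x04+4] := {0x46,0xad,0x3c,0x29}
#2 dst[0x0d+2] := {0x19,0x56}
#3 dst[0x0d+2] := {0x46,0xad}
#4 dst[0x19+2] := {0x46,0xad}
query mem[0x04]=0x46, mem[0x07]=0x29, mem[0x0d]=0x46, mem[0x19]=0x46, mem[0x1a]=0xad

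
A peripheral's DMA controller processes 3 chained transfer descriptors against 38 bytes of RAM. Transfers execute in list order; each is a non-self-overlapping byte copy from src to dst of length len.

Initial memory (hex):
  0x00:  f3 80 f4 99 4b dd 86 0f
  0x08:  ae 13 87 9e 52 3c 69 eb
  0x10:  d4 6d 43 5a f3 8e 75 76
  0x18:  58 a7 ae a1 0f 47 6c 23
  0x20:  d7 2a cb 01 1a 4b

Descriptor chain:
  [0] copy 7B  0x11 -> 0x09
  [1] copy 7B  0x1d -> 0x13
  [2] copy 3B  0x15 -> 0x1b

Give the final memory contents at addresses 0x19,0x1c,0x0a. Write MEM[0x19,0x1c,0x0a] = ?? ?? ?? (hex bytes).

MEM[0x19,0x1c,0x0a] = 01 d7 43

#0 dst[0x09+7] := {0x6d,0x43,0x5a,0xf3,0x8e,0x75,0x76}
#1 dst[0x13+7] := {0x47,0x6c,0x23,0xd7,0x2a,0xcb,0x01}
#2 dst[0x1b+3] := {0x23,0xd7,0x2a}
query mem[0x19]=0x01, mem[0x1c]=0xd7, mem[0x0a]=0x43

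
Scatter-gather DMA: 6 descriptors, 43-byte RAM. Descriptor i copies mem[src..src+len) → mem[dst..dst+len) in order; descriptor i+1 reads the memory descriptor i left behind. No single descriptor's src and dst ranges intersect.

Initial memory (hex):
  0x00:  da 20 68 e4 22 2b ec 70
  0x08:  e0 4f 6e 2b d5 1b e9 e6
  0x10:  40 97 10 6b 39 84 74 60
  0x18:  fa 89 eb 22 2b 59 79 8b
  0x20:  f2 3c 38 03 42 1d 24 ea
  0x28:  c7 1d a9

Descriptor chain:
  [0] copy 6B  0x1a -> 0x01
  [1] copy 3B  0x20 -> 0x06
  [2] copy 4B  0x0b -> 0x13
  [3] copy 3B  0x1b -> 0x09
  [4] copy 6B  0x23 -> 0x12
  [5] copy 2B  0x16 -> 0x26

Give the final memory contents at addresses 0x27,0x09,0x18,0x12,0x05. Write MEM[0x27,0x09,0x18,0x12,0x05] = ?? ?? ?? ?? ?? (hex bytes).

MEM[0x27,0x09,0x18,0x12,0x05] = c7 22 fa 03 79

#0 dst[0x01+6] := {0xeb,0x22,0x2b,0x59,0x79,0x8b}
#1 dst[0x06+3] := {0xf2,0x3c,0x38}
#2 dst[0x13+4] := {0x2b,0xd5,0x1b,0xe9}
#3 dst[0x09+3] := {0x22,0x2b,0x59}
#4 dst[0x12+6] := {0x03,0x42,0x1d,0x24,0xea,0xc7}
#5 dst[0x26+2] := {0xea,0xc7}
query mem[0x27]=0xc7, mem[0x09]=0x22, mem[0x18]=0xfa, mem[0x12]=0x03, mem[0x05]=0x79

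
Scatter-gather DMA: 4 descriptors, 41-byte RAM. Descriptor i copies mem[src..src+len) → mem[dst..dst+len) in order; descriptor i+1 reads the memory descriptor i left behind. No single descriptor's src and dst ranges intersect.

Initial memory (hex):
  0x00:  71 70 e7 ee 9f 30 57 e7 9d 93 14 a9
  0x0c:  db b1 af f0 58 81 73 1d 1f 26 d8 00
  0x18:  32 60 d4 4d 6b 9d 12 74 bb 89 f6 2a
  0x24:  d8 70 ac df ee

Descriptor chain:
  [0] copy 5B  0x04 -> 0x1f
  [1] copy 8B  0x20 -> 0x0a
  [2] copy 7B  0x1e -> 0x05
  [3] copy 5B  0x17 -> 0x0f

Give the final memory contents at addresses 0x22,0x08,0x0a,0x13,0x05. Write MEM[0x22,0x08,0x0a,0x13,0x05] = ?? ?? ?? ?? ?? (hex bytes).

#0 dst[0x1f+5] := {0x9f,0x30,0x57,0xe7,0x9d}
#1 dst[0x0a+8] := {0x30,0x57,0xe7,0x9d,0xd8,0x70,0xac,0xdf}
#2 dst[0x05+7] := {0x12,0x9f,0x30,0x57,0xe7,0x9d,0xd8}
#3 dst[0x0f+5] := {0x00,0x32,0x60,0xd4,0x4d}
query mem[0x22]=0xe7, mem[0x08]=0x57, mem[0x0a]=0x9d, mem[0x13]=0x4d, mem[0x05]=0x12

MEM[0x22,0x08,0x0a,0x13,0x05] = e7 57 9d 4d 12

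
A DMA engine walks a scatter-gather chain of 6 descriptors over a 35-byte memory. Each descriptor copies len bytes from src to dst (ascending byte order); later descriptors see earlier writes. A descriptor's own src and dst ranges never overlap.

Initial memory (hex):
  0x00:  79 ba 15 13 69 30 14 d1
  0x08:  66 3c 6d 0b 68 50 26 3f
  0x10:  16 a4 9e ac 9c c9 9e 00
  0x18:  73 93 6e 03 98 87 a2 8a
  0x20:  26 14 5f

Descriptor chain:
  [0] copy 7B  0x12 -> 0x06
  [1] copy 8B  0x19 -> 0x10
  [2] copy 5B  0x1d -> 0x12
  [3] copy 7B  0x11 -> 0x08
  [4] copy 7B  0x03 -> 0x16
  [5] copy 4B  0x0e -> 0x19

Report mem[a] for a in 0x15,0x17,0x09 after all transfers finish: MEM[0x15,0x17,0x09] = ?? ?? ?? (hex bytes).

#0 dst[0x06+7] := {0x9e,0xac,0x9c,0xc9,0x9e,0x00,0x73}
#1 dst[0x10+8] := {0x93,0x6e,0x03,0x98,0x87,0xa2,0x8a,0x26}
#2 dst[0x12+5] := {0x87,0xa2,0x8a,0x26,0x14}
#3 dst[0x08+7] := {0x6e,0x87,0xa2,0x8a,0x26,0x14,0x26}
#4 dst[0x16+7] := {0x13,0x69,0x30,0x9e,0xac,0x6e,0x87}
#5 dst[0x19+4] := {0x26,0x3f,0x93,0x6e}
query mem[0x15]=0x26, mem[0x17]=0x69, mem[0x09]=0x87

MEM[0x15,0x17,0x09] = 26 69 87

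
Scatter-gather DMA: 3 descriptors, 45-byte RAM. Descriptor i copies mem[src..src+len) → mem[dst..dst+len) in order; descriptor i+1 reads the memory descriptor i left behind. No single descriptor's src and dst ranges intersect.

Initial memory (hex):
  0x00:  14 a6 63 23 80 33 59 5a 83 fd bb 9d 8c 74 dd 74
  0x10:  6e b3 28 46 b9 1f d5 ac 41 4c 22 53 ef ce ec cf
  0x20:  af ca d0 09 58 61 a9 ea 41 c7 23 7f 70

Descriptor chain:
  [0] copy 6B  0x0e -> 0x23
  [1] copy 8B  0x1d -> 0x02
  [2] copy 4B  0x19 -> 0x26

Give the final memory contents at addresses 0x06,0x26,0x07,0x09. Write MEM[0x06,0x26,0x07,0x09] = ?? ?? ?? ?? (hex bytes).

  after D0: wrote 6B at 0x23 = dd746eb32846
  after D1: wrote 8B at 0x02 = ceeccfafcad0dd74
  after D2: wrote 4B at 0x26 = 4c2253ef
query mem[0x06]=0xca, mem[0x26]=0x4c, mem[0x07]=0xd0, mem[0x09]=0x74

MEM[0x06,0x26,0x07,0x09] = ca 4c d0 74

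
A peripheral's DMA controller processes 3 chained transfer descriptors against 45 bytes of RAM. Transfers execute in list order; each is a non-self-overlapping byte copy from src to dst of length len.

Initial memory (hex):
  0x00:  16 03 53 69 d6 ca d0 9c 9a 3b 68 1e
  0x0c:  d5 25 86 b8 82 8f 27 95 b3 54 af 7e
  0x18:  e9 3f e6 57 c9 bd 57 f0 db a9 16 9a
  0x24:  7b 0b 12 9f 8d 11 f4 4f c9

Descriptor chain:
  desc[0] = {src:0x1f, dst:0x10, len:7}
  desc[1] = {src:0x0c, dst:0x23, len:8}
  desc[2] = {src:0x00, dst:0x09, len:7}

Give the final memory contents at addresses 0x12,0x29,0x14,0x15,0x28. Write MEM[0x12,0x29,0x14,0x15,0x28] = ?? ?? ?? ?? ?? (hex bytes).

MEM[0x12,0x29,0x14,0x15,0x28] = a9 a9 9a 7b db

#0 dst[0x10+7] := {0xf0,0xdb,0xa9,0x16,0x9a,0x7b,0x0b}
#1 dst[0x23+8] := {0xd5,0x25,0x86,0xb8,0xf0,0xdb,0xa9,0x16}
#2 dst[0x09+7] := {0x16,0x03,0x53,0x69,0xd6,0xca,0xd0}
query mem[0x12]=0xa9, mem[0x29]=0xa9, mem[0x14]=0x9a, mem[0x15]=0x7b, mem[0x28]=0xdb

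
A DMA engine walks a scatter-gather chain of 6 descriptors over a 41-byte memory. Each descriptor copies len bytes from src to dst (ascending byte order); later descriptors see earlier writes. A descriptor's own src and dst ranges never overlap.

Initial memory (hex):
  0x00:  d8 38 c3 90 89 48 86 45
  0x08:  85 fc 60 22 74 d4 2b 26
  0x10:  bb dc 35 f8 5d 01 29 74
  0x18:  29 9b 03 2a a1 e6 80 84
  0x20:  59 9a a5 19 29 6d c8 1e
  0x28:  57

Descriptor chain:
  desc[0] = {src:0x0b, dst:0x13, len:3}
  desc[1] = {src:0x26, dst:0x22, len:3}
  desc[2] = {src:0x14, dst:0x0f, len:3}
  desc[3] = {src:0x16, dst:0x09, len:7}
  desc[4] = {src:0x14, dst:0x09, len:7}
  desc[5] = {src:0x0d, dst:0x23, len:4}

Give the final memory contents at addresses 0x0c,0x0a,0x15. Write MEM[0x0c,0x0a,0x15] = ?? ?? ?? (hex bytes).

MEM[0x0c,0x0a,0x15] = 74 d4 d4

D0: mem[0x13..0x15] <- [22 74 d4]
D1: mem[0x22..0x24] <- [c8 1e 57]
D2: mem[0x0f..0x11] <- [74 d4 29]
D3: mem[0x09..0x0f] <- [29 74 29 9b 03 2a a1]
D4: mem[0x09..0x0f] <- [74 d4 29 74 29 9b 03]
D5: mem[0x23..0x26] <- [29 9b 03 d4]
query mem[0x0c]=0x74, mem[0x0a]=0xd4, mem[0x15]=0xd4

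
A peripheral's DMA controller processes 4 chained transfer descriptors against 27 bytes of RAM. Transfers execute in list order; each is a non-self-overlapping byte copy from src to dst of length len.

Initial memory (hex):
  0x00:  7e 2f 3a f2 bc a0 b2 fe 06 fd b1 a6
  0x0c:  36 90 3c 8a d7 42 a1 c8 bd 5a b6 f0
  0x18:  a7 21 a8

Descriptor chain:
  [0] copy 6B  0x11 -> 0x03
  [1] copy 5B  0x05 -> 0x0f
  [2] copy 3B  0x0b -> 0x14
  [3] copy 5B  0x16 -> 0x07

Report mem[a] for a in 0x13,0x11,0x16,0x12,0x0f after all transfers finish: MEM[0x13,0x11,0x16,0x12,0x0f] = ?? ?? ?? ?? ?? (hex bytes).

D0: mem[0x03..0x08] <- [42 a1 c8 bd 5a b6]
D1: mem[0x0f..0x13] <- [c8 bd 5a b6 fd]
D2: mem[0x14..0x16] <- [a6 36 90]
D3: mem[0x07..0x0b] <- [90 f0 a7 21 a8]
query mem[0x13]=0xfd, mem[0x11]=0x5a, mem[0x16]=0x90, mem[0x12]=0xb6, mem[0x0f]=0xc8

MEM[0x13,0x11,0x16,0x12,0x0f] = fd 5a 90 b6 c8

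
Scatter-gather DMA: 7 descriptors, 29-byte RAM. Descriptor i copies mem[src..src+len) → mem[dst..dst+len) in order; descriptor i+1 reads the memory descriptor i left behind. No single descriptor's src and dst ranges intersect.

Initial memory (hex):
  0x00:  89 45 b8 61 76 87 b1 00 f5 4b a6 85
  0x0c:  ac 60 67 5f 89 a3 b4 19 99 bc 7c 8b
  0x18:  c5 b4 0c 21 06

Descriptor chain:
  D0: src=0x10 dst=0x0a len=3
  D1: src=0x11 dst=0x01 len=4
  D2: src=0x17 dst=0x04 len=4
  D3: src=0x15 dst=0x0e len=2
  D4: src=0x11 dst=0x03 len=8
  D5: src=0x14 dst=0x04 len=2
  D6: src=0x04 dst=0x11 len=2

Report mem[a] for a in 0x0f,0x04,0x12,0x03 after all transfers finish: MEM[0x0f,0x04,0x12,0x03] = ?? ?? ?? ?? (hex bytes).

MEM[0x0f,0x04,0x12,0x03] = 7c 99 bc a3

D0: mem[0x0a..0x0c] <- [89 a3 b4]
D1: mem[0x01..0x04] <- [a3 b4 19 99]
D2: mem[0x04..0x07] <- [8b c5 b4 0c]
D3: mem[0x0e..0x0f] <- [bc 7c]
D4: mem[0x03..0x0a] <- [a3 b4 19 99 bc 7c 8b c5]
D5: mem[0x04..0x05] <- [99 bc]
D6: mem[0x11..0x12] <- [99 bc]
query mem[0x0f]=0x7c, mem[0x04]=0x99, mem[0x12]=0xbc, mem[0x03]=0xa3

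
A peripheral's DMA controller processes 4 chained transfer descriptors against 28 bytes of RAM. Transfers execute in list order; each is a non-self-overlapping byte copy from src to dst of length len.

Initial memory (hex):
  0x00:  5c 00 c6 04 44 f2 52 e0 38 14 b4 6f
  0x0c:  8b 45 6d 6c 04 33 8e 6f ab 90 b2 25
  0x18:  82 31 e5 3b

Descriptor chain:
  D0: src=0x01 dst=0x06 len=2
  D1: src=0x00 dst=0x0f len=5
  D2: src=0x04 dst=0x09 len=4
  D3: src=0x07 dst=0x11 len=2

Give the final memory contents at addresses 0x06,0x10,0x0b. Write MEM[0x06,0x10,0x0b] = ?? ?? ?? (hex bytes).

MEM[0x06,0x10,0x0b] = 00 00 00

#0 dst[0x06+2] := {0x00,0xc6}
#1 dst[0x0f+5] := {0x5c,0x00,0xc6,0x04,0x44}
#2 dst[0x09+4] := {0x44,0xf2,0x00,0xc6}
#3 dst[0x11+2] := {0xc6,0x38}
query mem[0x06]=0x00, mem[0x10]=0x00, mem[0x0b]=0x00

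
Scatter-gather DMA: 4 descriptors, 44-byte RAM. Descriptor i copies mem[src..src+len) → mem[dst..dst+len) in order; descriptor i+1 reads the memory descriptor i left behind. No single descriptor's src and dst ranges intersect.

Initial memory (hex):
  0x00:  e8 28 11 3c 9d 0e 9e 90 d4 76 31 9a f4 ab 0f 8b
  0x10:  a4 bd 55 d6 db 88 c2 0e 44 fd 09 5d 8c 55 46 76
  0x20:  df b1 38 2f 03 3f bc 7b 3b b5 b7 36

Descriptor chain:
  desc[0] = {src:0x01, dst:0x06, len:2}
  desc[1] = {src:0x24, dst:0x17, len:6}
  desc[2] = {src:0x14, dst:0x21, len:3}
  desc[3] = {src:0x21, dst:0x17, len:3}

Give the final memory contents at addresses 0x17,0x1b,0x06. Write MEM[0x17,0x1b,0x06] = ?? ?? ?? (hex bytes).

MEM[0x17,0x1b,0x06] = db 3b 28

D0: mem[0x06..0x07] <- [28 11]
D1: mem[0x17..0x1c] <- [03 3f bc 7b 3b b5]
D2: mem[0x21..0x23] <- [db 88 c2]
D3: mem[0x17..0x19] <- [db 88 c2]
query mem[0x17]=0xdb, mem[0x1b]=0x3b, mem[0x06]=0x28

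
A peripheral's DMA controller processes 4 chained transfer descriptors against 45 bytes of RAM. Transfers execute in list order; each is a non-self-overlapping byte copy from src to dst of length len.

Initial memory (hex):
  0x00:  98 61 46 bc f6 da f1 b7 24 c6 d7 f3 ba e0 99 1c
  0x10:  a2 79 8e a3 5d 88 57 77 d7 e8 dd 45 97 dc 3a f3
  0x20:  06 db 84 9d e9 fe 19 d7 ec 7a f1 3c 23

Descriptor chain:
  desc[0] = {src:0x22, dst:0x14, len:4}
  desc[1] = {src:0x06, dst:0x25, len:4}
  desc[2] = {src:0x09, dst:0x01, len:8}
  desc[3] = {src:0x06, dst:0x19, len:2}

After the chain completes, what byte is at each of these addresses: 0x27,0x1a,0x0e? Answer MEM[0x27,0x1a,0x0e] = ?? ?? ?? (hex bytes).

MEM[0x27,0x1a,0x0e] = 24 1c 99

[0] 0x22->0x14 len=4 : 84 9d e9 fe
[1] 0x06->0x25 len=4 : f1 b7 24 c6
[2] 0x09->0x01 len=8 : c6 d7 f3 ba e0 99 1c a2
[3] 0x06->0x19 len=2 : 99 1c
query mem[0x27]=0x24, mem[0x1a]=0x1c, mem[0x0e]=0x99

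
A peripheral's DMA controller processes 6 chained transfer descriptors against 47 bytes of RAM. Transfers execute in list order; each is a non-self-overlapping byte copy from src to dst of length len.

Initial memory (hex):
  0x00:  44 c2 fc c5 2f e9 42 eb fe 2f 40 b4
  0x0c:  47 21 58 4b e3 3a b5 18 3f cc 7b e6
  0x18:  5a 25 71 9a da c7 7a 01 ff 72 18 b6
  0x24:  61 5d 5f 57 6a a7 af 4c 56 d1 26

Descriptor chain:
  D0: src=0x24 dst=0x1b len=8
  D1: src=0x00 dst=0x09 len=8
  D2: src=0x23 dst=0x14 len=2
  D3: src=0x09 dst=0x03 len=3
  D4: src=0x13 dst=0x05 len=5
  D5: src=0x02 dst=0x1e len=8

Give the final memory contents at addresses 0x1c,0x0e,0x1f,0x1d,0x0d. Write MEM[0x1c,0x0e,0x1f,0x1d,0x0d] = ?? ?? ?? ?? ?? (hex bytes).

MEM[0x1c,0x0e,0x1f,0x1d,0x0d] = 5d e9 44 5f 2f

#0 dst[0x1b+8] := {0x61,0x5d,0x5f,0x57,0x6a,0xa7,0xaf,0x4c}
#1 dst[0x09+8] := {0x44,0xc2,0xfc,0xc5,0x2f,0xe9,0x42,0xeb}
#2 dst[0x14+2] := {0xb6,0x61}
#3 dst[0x03+3] := {0x44,0xc2,0xfc}
#4 dst[0x05+5] := {0x18,0xb6,0x61,0x7b,0xe6}
#5 dst[0x1e+8] := {0xfc,0x44,0xc2,0x18,0xb6,0x61,0x7b,0xe6}
query mem[0x1c]=0x5d, mem[0x0e]=0xe9, mem[0x1f]=0x44, mem[0x1d]=0x5f, mem[0x0d]=0x2f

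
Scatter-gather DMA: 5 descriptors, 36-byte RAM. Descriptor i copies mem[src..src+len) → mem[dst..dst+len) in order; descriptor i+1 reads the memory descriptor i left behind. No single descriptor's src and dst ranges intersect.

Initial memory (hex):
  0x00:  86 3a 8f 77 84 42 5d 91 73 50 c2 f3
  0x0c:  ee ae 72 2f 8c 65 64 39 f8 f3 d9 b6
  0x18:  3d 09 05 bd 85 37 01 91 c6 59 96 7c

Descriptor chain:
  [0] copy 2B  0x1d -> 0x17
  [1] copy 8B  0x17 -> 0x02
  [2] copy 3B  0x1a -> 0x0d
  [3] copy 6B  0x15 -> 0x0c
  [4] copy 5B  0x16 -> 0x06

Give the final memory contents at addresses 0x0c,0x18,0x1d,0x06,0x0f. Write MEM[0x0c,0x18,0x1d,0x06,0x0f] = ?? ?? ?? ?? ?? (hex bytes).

MEM[0x0c,0x18,0x1d,0x06,0x0f] = f3 01 37 d9 01

D0: mem[0x17..0x18] <- [37 01]
D1: mem[0x02..0x09] <- [37 01 09 05 bd 85 37 01]
D2: mem[0x0d..0x0f] <- [05 bd 85]
D3: mem[0x0c..0x11] <- [f3 d9 37 01 09 05]
D4: mem[0x06..0x0a] <- [d9 37 01 09 05]
query mem[0x0c]=0xf3, mem[0x18]=0x01, mem[0x1d]=0x37, mem[0x06]=0xd9, mem[0x0f]=0x01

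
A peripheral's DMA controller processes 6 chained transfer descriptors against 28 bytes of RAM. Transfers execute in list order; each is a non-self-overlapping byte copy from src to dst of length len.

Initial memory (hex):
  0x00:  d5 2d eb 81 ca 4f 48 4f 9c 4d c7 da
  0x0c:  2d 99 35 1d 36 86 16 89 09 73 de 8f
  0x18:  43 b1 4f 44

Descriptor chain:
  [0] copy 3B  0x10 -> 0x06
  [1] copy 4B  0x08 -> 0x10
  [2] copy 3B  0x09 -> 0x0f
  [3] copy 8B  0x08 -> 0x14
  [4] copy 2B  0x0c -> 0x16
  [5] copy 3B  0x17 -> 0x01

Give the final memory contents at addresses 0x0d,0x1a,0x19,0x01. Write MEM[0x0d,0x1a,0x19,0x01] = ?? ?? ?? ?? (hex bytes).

D0: mem[0x06..0x08] <- [36 86 16]
D1: mem[0x10..0x13] <- [16 4d c7 da]
D2: mem[0x0f..0x11] <- [4d c7 da]
D3: mem[0x14..0x1b] <- [16 4d c7 da 2d 99 35 4d]
D4: mem[0x16..0x17] <- [2d 99]
D5: mem[0x01..0x03] <- [99 2d 99]
query mem[0x0d]=0x99, mem[0x1a]=0x35, mem[0x19]=0x99, mem[0x01]=0x99

MEM[0x0d,0x1a,0x19,0x01] = 99 35 99 99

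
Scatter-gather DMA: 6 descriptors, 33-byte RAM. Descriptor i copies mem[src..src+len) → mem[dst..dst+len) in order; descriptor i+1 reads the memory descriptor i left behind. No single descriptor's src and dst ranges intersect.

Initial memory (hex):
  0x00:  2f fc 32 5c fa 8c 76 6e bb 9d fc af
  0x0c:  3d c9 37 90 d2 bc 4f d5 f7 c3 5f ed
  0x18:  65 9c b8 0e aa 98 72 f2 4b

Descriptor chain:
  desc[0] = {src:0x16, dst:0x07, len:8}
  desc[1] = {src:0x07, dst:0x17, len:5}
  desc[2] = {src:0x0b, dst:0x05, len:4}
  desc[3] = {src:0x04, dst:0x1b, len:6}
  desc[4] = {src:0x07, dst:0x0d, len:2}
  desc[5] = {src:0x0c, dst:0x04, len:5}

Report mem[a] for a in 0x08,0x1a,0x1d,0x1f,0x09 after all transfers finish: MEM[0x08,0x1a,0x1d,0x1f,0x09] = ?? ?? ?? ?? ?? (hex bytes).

D0: mem[0x07..0x0e] <- [5f ed 65 9c b8 0e aa 98]
D1: mem[0x17..0x1b] <- [5f ed 65 9c b8]
D2: mem[0x05..0x08] <- [b8 0e aa 98]
D3: mem[0x1b..0x20] <- [fa b8 0e aa 98 65]
D4: mem[0x0d..0x0e] <- [aa 98]
D5: mem[0x04..0x08] <- [0e aa 98 90 d2]
query mem[0x08]=0xd2, mem[0x1a]=0x9c, mem[0x1d]=0x0e, mem[0x1f]=0x98, mem[0x09]=0x65

MEM[0x08,0x1a,0x1d,0x1f,0x09] = d2 9c 0e 98 65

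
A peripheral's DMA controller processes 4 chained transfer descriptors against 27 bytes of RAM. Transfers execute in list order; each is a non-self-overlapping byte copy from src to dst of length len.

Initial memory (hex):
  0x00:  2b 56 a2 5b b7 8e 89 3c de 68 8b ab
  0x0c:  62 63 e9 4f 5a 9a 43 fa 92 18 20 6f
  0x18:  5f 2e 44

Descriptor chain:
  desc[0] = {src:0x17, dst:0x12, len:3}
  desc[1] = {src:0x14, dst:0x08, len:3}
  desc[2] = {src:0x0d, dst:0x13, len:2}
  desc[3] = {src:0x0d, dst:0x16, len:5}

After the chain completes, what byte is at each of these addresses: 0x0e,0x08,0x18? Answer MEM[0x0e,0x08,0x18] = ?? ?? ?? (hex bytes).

MEM[0x0e,0x08,0x18] = e9 2e 4f

D0: mem[0x12..0x14] <- [6f 5f 2e]
D1: mem[0x08..0x0a] <- [2e 18 20]
D2: mem[0x13..0x14] <- [63 e9]
D3: mem[0x16..0x1a] <- [63 e9 4f 5a 9a]
query mem[0x0e]=0xe9, mem[0x08]=0x2e, mem[0x18]=0x4f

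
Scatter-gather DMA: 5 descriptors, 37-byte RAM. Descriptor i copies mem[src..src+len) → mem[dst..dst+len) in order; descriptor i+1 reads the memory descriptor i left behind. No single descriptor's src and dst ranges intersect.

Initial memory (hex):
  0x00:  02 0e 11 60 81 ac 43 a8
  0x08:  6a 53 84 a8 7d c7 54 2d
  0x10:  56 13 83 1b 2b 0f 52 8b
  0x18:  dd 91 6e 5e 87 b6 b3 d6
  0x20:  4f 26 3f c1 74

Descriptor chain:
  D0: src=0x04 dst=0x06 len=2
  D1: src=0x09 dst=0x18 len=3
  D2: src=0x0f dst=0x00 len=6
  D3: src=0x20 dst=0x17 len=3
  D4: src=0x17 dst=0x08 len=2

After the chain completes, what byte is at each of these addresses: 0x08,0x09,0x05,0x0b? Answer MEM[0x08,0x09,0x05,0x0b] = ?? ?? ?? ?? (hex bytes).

MEM[0x08,0x09,0x05,0x0b] = 4f 26 2b a8

D0: mem[0x06..0x07] <- [81 ac]
D1: mem[0x18..0x1a] <- [53 84 a8]
D2: mem[0x00..0x05] <- [2d 56 13 83 1b 2b]
D3: mem[0x17..0x19] <- [4f 26 3f]
D4: mem[0x08..0x09] <- [4f 26]
query mem[0x08]=0x4f, mem[0x09]=0x26, mem[0x05]=0x2b, mem[0x0b]=0xa8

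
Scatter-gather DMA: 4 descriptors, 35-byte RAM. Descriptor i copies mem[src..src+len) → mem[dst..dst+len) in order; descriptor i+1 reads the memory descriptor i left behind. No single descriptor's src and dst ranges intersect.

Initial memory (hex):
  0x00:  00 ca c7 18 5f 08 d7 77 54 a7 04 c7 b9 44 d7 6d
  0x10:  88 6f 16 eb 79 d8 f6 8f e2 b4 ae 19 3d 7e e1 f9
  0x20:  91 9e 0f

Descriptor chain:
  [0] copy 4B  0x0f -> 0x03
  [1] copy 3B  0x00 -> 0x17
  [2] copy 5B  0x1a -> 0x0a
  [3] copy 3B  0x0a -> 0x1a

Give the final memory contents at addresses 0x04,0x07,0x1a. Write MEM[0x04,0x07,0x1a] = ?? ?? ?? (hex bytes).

#0 dst[0x03+4] := {0x6d,0x88,0x6f,0x16}
#1 dst[0x17+3] := {0x00,0xca,0xc7}
#2 dst[0x0a+5] := {0xae,0x19,0x3d,0x7e,0xe1}
#3 dst[0x1a+3] := {0xae,0x19,0x3d}
query mem[0x04]=0x88, mem[0x07]=0x77, mem[0x1a]=0xae

MEM[0x04,0x07,0x1a] = 88 77 ae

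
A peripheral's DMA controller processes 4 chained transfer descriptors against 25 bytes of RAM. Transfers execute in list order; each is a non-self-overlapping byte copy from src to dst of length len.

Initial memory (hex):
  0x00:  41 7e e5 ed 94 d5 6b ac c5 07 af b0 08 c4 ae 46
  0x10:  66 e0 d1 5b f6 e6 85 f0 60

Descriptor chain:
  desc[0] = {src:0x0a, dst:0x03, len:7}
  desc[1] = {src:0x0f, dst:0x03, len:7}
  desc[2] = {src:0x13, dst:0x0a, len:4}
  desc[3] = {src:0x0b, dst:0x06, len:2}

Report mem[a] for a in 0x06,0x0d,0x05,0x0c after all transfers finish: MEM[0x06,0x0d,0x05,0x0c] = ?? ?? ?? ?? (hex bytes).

#0 dst[0x03+7] := {0xaf,0xb0,0x08,0xc4,0xae,0x46,0x66}
#1 dst[0x03+7] := {0x46,0x66,0xe0,0xd1,0x5b,0xf6,0xe6}
#2 dst[0x0a+4] := {0x5b,0xf6,0xe6,0x85}
#3 dst[0x06+2] := {0xf6,0xe6}
query mem[0x06]=0xf6, mem[0x0d]=0x85, mem[0x05]=0xe0, mem[0x0c]=0xe6

MEM[0x06,0x0d,0x05,0x0c] = f6 85 e0 e6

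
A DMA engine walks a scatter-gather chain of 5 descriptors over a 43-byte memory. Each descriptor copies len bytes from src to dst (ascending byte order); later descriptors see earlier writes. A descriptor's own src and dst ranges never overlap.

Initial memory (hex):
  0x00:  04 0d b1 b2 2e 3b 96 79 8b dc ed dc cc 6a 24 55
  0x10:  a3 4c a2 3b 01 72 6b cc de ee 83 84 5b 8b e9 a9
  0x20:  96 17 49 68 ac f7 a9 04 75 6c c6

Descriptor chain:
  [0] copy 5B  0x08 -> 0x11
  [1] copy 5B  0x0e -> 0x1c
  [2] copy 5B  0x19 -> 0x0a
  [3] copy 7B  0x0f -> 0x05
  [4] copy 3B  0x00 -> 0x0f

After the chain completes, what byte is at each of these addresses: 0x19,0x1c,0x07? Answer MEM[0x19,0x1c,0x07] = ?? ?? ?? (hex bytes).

  after D0: wrote 5B at 0x11 = 8bdceddccc
  after D1: wrote 5B at 0x1c = 2455a38bdc
  after D2: wrote 5B at 0x0a = ee83842455
  after D3: wrote 7B at 0x05 = 55a38bdceddccc
  after D4: wrote 3B at 0x0f = 040db1
query mem[0x19]=0xee, mem[0x1c]=0x24, mem[0x07]=0x8b

MEM[0x19,0x1c,0x07] = ee 24 8b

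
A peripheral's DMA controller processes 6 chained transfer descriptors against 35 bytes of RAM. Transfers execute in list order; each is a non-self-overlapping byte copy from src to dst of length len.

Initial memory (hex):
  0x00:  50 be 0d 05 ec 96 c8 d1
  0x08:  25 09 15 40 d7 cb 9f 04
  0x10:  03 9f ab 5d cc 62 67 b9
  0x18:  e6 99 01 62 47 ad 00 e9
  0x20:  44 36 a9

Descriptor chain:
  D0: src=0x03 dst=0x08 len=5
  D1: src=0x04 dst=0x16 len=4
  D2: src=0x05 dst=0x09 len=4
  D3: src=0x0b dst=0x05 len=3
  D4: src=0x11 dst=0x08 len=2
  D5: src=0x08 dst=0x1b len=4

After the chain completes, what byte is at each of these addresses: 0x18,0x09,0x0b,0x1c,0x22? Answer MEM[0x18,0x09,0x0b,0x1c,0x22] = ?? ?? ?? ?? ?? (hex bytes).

#0 dst[0x08+5] := {0x05,0xec,0x96,0xc8,0xd1}
#1 dst[0x16+4] := {0xec,0x96,0xc8,0xd1}
#2 dst[0x09+4] := {0x96,0xc8,0xd1,0x05}
#3 dst[0x05+3] := {0xd1,0x05,0xcb}
#4 dst[0x08+2] := {0x9f,0xab}
#5 dst[0x1b+4] := {0x9f,0xab,0xc8,0xd1}
query mem[0x18]=0xc8, mem[0x09]=0xab, mem[0x0b]=0xd1, mem[0x1c]=0xab, mem[0x22]=0xa9

MEM[0x18,0x09,0x0b,0x1c,0x22] = c8 ab d1 ab a9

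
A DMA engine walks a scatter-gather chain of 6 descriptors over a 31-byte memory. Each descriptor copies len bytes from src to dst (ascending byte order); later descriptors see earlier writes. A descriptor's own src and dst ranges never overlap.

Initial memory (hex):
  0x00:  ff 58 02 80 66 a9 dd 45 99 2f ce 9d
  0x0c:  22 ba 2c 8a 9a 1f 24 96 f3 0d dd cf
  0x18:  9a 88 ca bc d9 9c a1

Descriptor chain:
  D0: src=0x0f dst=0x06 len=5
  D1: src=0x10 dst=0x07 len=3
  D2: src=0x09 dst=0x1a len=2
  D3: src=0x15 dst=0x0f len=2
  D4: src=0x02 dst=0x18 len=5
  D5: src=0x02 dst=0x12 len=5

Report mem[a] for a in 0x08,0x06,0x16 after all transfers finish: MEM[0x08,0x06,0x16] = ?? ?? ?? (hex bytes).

MEM[0x08,0x06,0x16] = 1f 8a 8a

  after D0: wrote 5B at 0x06 = 8a9a1f2496
  after D1: wrote 3B at 0x07 = 9a1f24
  after D2: wrote 2B at 0x1a = 2496
  after D3: wrote 2B at 0x0f = 0ddd
  after D4: wrote 5B at 0x18 = 028066a98a
  after D5: wrote 5B at 0x12 = 028066a98a
query mem[0x08]=0x1f, mem[0x06]=0x8a, mem[0x16]=0x8a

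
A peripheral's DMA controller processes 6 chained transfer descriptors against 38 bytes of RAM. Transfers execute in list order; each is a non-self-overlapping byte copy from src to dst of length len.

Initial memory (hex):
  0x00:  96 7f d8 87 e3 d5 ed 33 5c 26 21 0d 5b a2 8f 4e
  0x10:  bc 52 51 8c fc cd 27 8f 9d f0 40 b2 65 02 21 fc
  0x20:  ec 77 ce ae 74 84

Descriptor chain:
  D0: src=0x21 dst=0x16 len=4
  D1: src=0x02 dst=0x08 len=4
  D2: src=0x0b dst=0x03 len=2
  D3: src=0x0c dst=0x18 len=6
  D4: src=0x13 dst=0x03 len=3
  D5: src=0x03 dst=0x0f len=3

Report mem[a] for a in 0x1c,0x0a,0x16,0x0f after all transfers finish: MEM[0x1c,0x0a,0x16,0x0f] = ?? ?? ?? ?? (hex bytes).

MEM[0x1c,0x0a,0x16,0x0f] = bc e3 77 8c

#0 dst[0x16+4] := {0x77,0xce,0xae,0x74}
#1 dst[0x08+4] := {0xd8,0x87,0xe3,0xd5}
#2 dst[0x03+2] := {0xd5,0x5b}
#3 dst[0x18+6] := {0x5b,0xa2,0x8f,0x4e,0xbc,0x52}
#4 dst[0x03+3] := {0x8c,0xfc,0xcd}
#5 dst[0x0f+3] := {0x8c,0xfc,0xcd}
query mem[0x1c]=0xbc, mem[0x0a]=0xe3, mem[0x16]=0x77, mem[0x0f]=0x8c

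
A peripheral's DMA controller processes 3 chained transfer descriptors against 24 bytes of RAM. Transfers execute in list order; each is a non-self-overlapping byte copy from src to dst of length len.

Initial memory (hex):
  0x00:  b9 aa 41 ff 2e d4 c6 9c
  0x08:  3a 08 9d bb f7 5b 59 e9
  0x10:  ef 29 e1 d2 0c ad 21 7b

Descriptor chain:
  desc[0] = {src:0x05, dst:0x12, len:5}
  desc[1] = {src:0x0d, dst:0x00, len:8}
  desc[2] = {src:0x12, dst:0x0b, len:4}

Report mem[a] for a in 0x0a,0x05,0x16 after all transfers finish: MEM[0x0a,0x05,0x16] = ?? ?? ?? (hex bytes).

MEM[0x0a,0x05,0x16] = 9d d4 08

#0 dst[0x12+5] := {0xd4,0xc6,0x9c,0x3a,0x08}
#1 dst[0x00+8] := {0x5b,0x59,0xe9,0xef,0x29,0xd4,0xc6,0x9c}
#2 dst[0x0b+4] := {0xd4,0xc6,0x9c,0x3a}
query mem[0x0a]=0x9d, mem[0x05]=0xd4, mem[0x16]=0x08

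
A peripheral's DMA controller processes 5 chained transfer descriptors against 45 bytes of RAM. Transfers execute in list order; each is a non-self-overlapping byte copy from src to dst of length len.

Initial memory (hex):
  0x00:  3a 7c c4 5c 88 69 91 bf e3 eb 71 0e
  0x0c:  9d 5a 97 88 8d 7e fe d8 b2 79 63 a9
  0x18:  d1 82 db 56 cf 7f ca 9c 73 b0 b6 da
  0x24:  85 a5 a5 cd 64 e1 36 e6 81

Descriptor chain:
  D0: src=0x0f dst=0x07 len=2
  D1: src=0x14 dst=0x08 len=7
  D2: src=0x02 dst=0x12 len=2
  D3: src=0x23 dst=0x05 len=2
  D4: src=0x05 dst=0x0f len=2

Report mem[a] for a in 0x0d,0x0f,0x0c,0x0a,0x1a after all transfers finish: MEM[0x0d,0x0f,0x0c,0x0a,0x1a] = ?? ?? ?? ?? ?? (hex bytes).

MEM[0x0d,0x0f,0x0c,0x0a,0x1a] = 82 da d1 63 db

[0] 0x0f->0x07 len=2 : 88 8d
[1] 0x14->0x08 len=7 : b2 79 63 a9 d1 82 db
[2] 0x02->0x12 len=2 : c4 5c
[3] 0x23->0x05 len=2 : da 85
[4] 0x05->0x0f len=2 : da 85
query mem[0x0d]=0x82, mem[0x0f]=0xda, mem[0x0c]=0xd1, mem[0x0a]=0x63, mem[0x1a]=0xdb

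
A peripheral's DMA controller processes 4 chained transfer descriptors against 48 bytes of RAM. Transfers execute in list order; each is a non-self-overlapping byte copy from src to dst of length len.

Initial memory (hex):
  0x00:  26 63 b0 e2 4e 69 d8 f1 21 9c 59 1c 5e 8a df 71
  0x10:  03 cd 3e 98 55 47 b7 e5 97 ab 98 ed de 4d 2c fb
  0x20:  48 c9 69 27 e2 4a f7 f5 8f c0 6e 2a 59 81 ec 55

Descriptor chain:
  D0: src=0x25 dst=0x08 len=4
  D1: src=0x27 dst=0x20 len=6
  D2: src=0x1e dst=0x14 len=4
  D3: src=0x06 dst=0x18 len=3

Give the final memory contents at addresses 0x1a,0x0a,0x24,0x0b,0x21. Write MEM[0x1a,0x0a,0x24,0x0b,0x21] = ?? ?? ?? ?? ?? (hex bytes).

D0: mem[0x08..0x0b] <- [4a f7 f5 8f]
D1: mem[0x20..0x25] <- [f5 8f c0 6e 2a 59]
D2: mem[0x14..0x17] <- [2c fb f5 8f]
D3: mem[0x18..0x1a] <- [d8 f1 4a]
query mem[0x1a]=0x4a, mem[0x0a]=0xf5, mem[0x24]=0x2a, mem[0x0b]=0x8f, mem[0x21]=0x8f

MEM[0x1a,0x0a,0x24,0x0b,0x21] = 4a f5 2a 8f 8f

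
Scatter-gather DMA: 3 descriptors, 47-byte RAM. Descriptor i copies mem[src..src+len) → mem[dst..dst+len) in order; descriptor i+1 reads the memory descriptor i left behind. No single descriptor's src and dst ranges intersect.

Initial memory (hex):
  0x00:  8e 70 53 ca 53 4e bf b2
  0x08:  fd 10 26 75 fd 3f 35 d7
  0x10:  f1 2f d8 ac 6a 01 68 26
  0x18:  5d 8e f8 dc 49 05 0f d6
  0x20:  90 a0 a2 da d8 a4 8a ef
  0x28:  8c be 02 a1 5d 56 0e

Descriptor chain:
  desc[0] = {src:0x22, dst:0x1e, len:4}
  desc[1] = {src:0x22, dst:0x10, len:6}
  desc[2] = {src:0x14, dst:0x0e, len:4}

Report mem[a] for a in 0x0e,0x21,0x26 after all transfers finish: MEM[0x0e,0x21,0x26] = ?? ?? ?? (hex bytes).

MEM[0x0e,0x21,0x26] = 8a a4 8a

[0] 0x22->0x1e len=4 : a2 da d8 a4
[1] 0x22->0x10 len=6 : a2 da d8 a4 8a ef
[2] 0x14->0x0e len=4 : 8a ef 68 26
query mem[0x0e]=0x8a, mem[0x21]=0xa4, mem[0x26]=0x8a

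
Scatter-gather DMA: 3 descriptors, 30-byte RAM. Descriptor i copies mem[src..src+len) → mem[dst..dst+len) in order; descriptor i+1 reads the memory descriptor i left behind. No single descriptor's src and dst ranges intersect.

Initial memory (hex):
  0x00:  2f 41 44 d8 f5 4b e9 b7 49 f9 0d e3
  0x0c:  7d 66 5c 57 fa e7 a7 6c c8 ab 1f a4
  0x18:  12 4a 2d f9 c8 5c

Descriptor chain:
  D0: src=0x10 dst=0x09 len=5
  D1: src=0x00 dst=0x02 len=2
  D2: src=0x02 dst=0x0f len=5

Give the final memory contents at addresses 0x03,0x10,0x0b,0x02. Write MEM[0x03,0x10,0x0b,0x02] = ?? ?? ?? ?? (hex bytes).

  after D0: wrote 5B at 0x09 = fae7a76cc8
  after D1: wrote 2B at 0x02 = 2f41
  after D2: wrote 5B at 0x0f = 2f41f54be9
query mem[0x03]=0x41, mem[0x10]=0x41, mem[0x0b]=0xa7, mem[0x02]=0x2f

MEM[0x03,0x10,0x0b,0x02] = 41 41 a7 2f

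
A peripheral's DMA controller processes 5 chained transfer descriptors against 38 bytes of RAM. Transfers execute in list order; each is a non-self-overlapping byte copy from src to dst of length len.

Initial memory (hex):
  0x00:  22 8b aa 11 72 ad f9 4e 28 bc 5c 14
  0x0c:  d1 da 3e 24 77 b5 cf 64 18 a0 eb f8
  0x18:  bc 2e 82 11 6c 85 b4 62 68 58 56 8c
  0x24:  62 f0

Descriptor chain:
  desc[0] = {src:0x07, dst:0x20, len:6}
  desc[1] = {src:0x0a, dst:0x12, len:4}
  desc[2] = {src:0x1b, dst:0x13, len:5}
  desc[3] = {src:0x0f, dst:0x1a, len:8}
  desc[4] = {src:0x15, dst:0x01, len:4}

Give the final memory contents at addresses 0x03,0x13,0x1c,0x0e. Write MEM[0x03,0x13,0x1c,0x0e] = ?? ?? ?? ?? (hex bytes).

#0 dst[0x20+6] := {0x4e,0x28,0xbc,0x5c,0x14,0xd1}
#1 dst[0x12+4] := {0x5c,0x14,0xd1,0xda}
#2 dst[0x13+5] := {0x11,0x6c,0x85,0xb4,0x62}
#3 dst[0x1a+8] := {0x24,0x77,0xb5,0x5c,0x11,0x6c,0x85,0xb4}
#4 dst[0x01+4] := {0x85,0xb4,0x62,0xbc}
query mem[0x03]=0x62, mem[0x13]=0x11, mem[0x1c]=0xb5, mem[0x0e]=0x3e

MEM[0x03,0x13,0x1c,0x0e] = 62 11 b5 3e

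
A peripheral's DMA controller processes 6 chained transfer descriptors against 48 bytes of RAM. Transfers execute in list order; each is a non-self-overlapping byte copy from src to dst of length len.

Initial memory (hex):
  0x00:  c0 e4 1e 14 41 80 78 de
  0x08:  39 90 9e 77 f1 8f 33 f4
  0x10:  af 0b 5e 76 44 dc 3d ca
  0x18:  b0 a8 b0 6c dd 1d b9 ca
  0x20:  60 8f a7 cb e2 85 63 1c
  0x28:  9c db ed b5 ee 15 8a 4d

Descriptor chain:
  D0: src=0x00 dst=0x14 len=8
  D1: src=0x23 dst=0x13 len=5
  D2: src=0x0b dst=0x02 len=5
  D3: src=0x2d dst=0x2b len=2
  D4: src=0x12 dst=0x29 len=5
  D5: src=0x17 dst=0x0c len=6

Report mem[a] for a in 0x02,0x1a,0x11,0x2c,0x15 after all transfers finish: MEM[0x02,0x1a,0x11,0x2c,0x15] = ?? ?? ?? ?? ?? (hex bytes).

#0 dst[0x14+8] := {0xc0,0xe4,0x1e,0x14,0x41,0x80,0x78,0xde}
#1 dst[0x13+5] := {0xcb,0xe2,0x85,0x63,0x1c}
#2 dst[0x02+5] := {0x77,0xf1,0x8f,0x33,0xf4}
#3 dst[0x2b+2] := {0x15,0x8a}
#4 dst[0x29+5] := {0x5e,0xcb,0xe2,0x85,0x63}
#5 dst[0x0c+6] := {0x1c,0x41,0x80,0x78,0xde,0xdd}
query mem[0x02]=0x77, mem[0x1a]=0x78, mem[0x11]=0xdd, mem[0x2c]=0x85, mem[0x15]=0x85

MEM[0x02,0x1a,0x11,0x2c,0x15] = 77 78 dd 85 85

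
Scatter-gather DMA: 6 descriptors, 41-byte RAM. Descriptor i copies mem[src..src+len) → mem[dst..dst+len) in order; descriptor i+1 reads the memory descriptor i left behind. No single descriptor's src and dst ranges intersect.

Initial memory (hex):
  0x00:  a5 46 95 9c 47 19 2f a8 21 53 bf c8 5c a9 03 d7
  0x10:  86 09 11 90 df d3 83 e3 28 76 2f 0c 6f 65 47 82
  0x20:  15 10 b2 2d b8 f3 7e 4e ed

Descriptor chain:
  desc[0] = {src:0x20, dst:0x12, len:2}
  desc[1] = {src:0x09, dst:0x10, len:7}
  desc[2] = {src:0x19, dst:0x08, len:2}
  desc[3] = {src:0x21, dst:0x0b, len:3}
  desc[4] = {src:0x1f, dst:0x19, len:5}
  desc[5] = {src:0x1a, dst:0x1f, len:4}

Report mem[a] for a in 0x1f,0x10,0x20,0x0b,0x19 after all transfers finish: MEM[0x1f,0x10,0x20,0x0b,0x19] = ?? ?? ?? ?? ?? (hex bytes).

MEM[0x1f,0x10,0x20,0x0b,0x19] = 15 53 10 10 82

D0: mem[0x12..0x13] <- [15 10]
D1: mem[0x10..0x16] <- [53 bf c8 5c a9 03 d7]
D2: mem[0x08..0x09] <- [76 2f]
D3: mem[0x0b..0x0d] <- [10 b2 2d]
D4: mem[0x19..0x1d] <- [82 15 10 b2 2d]
D5: mem[0x1f..0x22] <- [15 10 b2 2d]
query mem[0x1f]=0x15, mem[0x10]=0x53, mem[0x20]=0x10, mem[0x0b]=0x10, mem[0x19]=0x82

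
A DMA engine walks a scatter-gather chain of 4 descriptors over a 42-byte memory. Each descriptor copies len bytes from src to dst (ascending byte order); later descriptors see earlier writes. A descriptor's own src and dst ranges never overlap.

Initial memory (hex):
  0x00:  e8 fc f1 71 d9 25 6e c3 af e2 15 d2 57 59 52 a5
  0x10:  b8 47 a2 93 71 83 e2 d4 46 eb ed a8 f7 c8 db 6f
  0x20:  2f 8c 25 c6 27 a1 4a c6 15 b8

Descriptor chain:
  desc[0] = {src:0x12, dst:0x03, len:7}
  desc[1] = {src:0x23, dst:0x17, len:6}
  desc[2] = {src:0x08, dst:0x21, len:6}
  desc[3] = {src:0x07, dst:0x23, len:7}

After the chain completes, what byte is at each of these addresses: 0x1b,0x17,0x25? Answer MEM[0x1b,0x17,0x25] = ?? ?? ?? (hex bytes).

MEM[0x1b,0x17,0x25] = c6 c6 46

D0: mem[0x03..0x09] <- [a2 93 71 83 e2 d4 46]
D1: mem[0x17..0x1c] <- [c6 27 a1 4a c6 15]
D2: mem[0x21..0x26] <- [d4 46 15 d2 57 59]
D3: mem[0x23..0x29] <- [e2 d4 46 15 d2 57 59]
query mem[0x1b]=0xc6, mem[0x17]=0xc6, mem[0x25]=0x46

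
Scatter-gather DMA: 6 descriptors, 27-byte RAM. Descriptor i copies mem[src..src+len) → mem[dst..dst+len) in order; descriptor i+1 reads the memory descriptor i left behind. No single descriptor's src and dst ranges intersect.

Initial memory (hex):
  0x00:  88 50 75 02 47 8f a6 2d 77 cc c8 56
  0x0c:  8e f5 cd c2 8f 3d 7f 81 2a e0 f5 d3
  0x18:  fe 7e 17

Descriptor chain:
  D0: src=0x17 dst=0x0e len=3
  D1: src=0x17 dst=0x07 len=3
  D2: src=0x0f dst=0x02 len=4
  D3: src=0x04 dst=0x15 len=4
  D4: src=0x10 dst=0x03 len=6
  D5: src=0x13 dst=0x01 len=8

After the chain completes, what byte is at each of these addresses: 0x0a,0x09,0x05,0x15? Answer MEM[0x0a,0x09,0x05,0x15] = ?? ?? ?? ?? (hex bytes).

D0: mem[0x0e..0x10] <- [d3 fe 7e]
D1: mem[0x07..0x09] <- [d3 fe 7e]
D2: mem[0x02..0x05] <- [fe 7e 3d 7f]
D3: mem[0x15..0x18] <- [3d 7f a6 d3]
D4: mem[0x03..0x08] <- [7e 3d 7f 81 2a 3d]
D5: mem[0x01..0x08] <- [81 2a 3d 7f a6 d3 7e 17]
query mem[0x0a]=0xc8, mem[0x09]=0x7e, mem[0x05]=0xa6, mem[0x15]=0x3d

MEM[0x0a,0x09,0x05,0x15] = c8 7e a6 3d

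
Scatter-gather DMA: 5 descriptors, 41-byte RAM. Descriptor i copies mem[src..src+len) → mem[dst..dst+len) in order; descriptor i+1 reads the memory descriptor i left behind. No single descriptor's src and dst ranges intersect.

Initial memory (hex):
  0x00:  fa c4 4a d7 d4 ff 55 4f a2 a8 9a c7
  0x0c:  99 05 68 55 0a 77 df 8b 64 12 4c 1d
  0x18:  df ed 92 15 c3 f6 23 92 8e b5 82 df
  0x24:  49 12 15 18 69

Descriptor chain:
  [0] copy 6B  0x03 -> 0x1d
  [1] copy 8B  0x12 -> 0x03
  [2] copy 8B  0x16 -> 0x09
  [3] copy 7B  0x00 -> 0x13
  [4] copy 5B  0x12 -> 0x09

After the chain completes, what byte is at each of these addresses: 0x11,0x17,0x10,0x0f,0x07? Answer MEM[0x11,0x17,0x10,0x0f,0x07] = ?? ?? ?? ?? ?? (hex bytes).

MEM[0x11,0x17,0x10,0x0f,0x07] = 77 8b d7 c3 4c

D0: mem[0x1d..0x22] <- [d7 d4 ff 55 4f a2]
D1: mem[0x03..0x0a] <- [df 8b 64 12 4c 1d df ed]
D2: mem[0x09..0x10] <- [4c 1d df ed 92 15 c3 d7]
D3: mem[0x13..0x19] <- [fa c4 4a df 8b 64 12]
D4: mem[0x09..0x0d] <- [df fa c4 4a df]
query mem[0x11]=0x77, mem[0x17]=0x8b, mem[0x10]=0xd7, mem[0x0f]=0xc3, mem[0x07]=0x4c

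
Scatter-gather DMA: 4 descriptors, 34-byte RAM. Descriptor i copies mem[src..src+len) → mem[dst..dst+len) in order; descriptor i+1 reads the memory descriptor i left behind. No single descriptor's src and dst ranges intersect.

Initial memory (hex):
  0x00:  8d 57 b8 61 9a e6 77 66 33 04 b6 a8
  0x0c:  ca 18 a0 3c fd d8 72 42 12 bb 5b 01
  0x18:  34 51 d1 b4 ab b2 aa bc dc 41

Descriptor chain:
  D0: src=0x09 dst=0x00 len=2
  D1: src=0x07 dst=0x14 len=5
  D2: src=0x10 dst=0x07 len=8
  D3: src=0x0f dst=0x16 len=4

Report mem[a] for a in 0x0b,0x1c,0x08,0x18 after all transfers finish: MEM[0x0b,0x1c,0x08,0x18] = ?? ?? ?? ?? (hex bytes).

D0: mem[0x00..0x01] <- [04 b6]
D1: mem[0x14..0x18] <- [66 33 04 b6 a8]
D2: mem[0x07..0x0e] <- [fd d8 72 42 66 33 04 b6]
D3: mem[0x16..0x19] <- [3c fd d8 72]
query mem[0x0b]=0x66, mem[0x1c]=0xab, mem[0x08]=0xd8, mem[0x18]=0xd8

MEM[0x0b,0x1c,0x08,0x18] = 66 ab d8 d8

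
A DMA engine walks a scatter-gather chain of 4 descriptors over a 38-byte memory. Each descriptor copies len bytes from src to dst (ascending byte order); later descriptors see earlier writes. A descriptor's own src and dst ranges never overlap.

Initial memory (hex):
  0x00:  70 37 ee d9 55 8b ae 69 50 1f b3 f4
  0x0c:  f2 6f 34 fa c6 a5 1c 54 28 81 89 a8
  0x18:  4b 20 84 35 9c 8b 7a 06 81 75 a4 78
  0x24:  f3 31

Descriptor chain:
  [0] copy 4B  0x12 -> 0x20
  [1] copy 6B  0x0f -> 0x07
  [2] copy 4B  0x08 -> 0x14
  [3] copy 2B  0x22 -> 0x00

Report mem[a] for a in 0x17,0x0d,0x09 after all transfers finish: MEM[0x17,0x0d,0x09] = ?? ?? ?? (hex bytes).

MEM[0x17,0x0d,0x09] = 54 6f a5

  after D0: wrote 4B at 0x20 = 1c542881
  after D1: wrote 6B at 0x07 = fac6a51c5428
  after D2: wrote 4B at 0x14 = c6a51c54
  after D3: wrote 2B at 0x00 = 2881
query mem[0x17]=0x54, mem[0x0d]=0x6f, mem[0x09]=0xa5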